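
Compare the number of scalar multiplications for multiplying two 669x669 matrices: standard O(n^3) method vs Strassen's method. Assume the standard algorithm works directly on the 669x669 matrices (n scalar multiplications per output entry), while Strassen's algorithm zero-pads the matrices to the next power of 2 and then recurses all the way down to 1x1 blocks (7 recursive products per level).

Matrix multiplication for 669x669 matrices:

Strassen's algorithm requires power-of-2 dimensions. Pad 669x669 to 1024x1024 (next power of 2).

Standard algorithm: 669^3 = 299418309 multiplications
Strassen's algorithm: 7^(log2(1024)) = 7^10 = 282475249 multiplications
Savings: 299418309 - 282475249 = 16943060 multiplications

Standard: 299418309 multiplications (669^3). Strassen: 282475249 multiplications (7^10, after padding to 1024x1024). Strassen reduces 8 recursive multiplications to 7 at each level.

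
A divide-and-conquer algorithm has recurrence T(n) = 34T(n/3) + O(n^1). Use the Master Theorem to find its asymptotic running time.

Master Theorem for T(n) = 34T(n/3) + O(n^1):

a = 34, b = 3, c = 1
log_b(a) = log_3(34) = 3.2098

Case 1: c = 1 < log_3(34) = 3.2098
T(n) = O(n^(log_3 34))

For T(n) = 34T(n/3) + O(n^1): log_3(34) = 3.2098. This is Case 1 of the Master Theorem (c < log_b(a), work dominated by leaves), giving O(n^(log_3 34)).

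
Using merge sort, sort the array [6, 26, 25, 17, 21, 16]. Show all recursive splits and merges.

Merge sort trace:

Split: [6, 26, 25, 17, 21, 16] -> [6, 26, 25] and [17, 21, 16]
  Split: [6, 26, 25] -> [6] and [26, 25]
    Split: [26, 25] -> [26] and [25]
    Merge: [26] + [25] -> [25, 26]
  Merge: [6] + [25, 26] -> [6, 25, 26]
  Split: [17, 21, 16] -> [17] and [21, 16]
    Split: [21, 16] -> [21] and [16]
    Merge: [21] + [16] -> [16, 21]
  Merge: [17] + [16, 21] -> [16, 17, 21]
Merge: [6, 25, 26] + [16, 17, 21] -> [6, 16, 17, 21, 25, 26]

Final sorted array: [6, 16, 17, 21, 25, 26]

The merge sort proceeds by recursively splitting the array and merging sorted halves.
After all merges, the sorted array is [6, 16, 17, 21, 25, 26].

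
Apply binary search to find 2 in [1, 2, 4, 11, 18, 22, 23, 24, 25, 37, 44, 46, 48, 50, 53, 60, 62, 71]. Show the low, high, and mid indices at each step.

Binary search for 2 in [1, 2, 4, 11, 18, 22, 23, 24, 25, 37, 44, 46, 48, 50, 53, 60, 62, 71]:

lo=0, hi=17, mid=8, arr[mid]=25 -> 25 > 2, search left half
lo=0, hi=7, mid=3, arr[mid]=11 -> 11 > 2, search left half
lo=0, hi=2, mid=1, arr[mid]=2 -> Found target at index 1!

Binary search finds 2 at index 1 after 3 comparisons. The search repeatedly halves the search space by comparing with the middle element.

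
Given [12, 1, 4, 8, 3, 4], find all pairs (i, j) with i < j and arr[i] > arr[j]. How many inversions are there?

Finding inversions in [12, 1, 4, 8, 3, 4]:

(0, 1): arr[0]=12 > arr[1]=1
(0, 2): arr[0]=12 > arr[2]=4
(0, 3): arr[0]=12 > arr[3]=8
(0, 4): arr[0]=12 > arr[4]=3
(0, 5): arr[0]=12 > arr[5]=4
(2, 4): arr[2]=4 > arr[4]=3
(3, 4): arr[3]=8 > arr[4]=3
(3, 5): arr[3]=8 > arr[5]=4

Total inversions: 8

The array has 8 inversion(s): (0,1), (0,2), (0,3), (0,4), (0,5), (2,4), (3,4), (3,5). Each pair (i,j) satisfies i < j and arr[i] > arr[j].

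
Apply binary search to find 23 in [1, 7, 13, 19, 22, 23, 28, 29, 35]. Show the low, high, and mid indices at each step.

Binary search for 23 in [1, 7, 13, 19, 22, 23, 28, 29, 35]:

lo=0, hi=8, mid=4, arr[mid]=22 -> 22 < 23, search right half
lo=5, hi=8, mid=6, arr[mid]=28 -> 28 > 23, search left half
lo=5, hi=5, mid=5, arr[mid]=23 -> Found target at index 5!

Binary search finds 23 at index 5 after 3 comparisons. The search repeatedly halves the search space by comparing with the middle element.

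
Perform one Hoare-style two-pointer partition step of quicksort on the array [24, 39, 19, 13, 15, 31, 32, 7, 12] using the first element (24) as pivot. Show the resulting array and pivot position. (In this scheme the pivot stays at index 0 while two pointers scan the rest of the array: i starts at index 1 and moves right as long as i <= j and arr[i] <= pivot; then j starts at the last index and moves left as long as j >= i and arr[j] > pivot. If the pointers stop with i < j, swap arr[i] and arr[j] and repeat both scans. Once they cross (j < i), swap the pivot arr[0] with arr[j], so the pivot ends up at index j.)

Hoare-style two-pointer partition with pivot = 24:

Initial array: [24, 39, 19, 13, 15, 31, 32, 7, 12]

Pointers start at i = 1, j = 8.
i stops at index 1 (arr[1]=39 > 24), j stops at index 8 (arr[8]=12 <= 24): swap arr[1] and arr[8], array becomes [24, 12, 19, 13, 15, 31, 32, 7, 39]
i stops at index 5 (arr[5]=31 > 24), j stops at index 7 (arr[7]=7 <= 24): swap arr[5] and arr[7], array becomes [24, 12, 19, 13, 15, 7, 32, 31, 39]
i ends at 6, j ends at 5: the pointers have crossed (j < i), so scanning stops.

Swap pivot arr[0] with arr[5] to place pivot at position 5: [7, 12, 19, 13, 15, 24, 32, 31, 39]
Pivot position: 5

After partitioning with pivot 24, the array becomes [7, 12, 19, 13, 15, 24, 32, 31, 39]. The pivot is placed at index 5. All elements to the left of the pivot are <= 24, and all elements to the right are > 24.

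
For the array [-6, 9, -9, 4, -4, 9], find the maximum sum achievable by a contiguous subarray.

Using Kadane's algorithm on [-6, 9, -9, 4, -4, 9]:

Scanning through the array:
Position 1 (value 9): max_ending_here = 9, max_so_far = 9
Position 2 (value -9): max_ending_here = 0, max_so_far = 9
Position 3 (value 4): max_ending_here = 4, max_so_far = 9
Position 4 (value -4): max_ending_here = 0, max_so_far = 9
Position 5 (value 9): max_ending_here = 9, max_so_far = 9

Maximum subarray: [9]
Maximum sum: 9

The maximum subarray is [9] with sum 9. This subarray runs from index 1 to index 1.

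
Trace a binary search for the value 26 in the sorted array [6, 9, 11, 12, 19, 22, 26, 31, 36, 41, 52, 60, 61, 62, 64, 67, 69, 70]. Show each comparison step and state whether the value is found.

Binary search for 26 in [6, 9, 11, 12, 19, 22, 26, 31, 36, 41, 52, 60, 61, 62, 64, 67, 69, 70]:

lo=0, hi=17, mid=8, arr[mid]=36 -> 36 > 26, search left half
lo=0, hi=7, mid=3, arr[mid]=12 -> 12 < 26, search right half
lo=4, hi=7, mid=5, arr[mid]=22 -> 22 < 26, search right half
lo=6, hi=7, mid=6, arr[mid]=26 -> Found target at index 6!

Binary search finds 26 at index 6 after 4 comparisons. The search repeatedly halves the search space by comparing with the middle element.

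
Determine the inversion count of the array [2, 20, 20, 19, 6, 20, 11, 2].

Finding inversions in [2, 20, 20, 19, 6, 20, 11, 2]:

(1, 3): arr[1]=20 > arr[3]=19
(1, 4): arr[1]=20 > arr[4]=6
(1, 6): arr[1]=20 > arr[6]=11
(1, 7): arr[1]=20 > arr[7]=2
(2, 3): arr[2]=20 > arr[3]=19
(2, 4): arr[2]=20 > arr[4]=6
(2, 6): arr[2]=20 > arr[6]=11
(2, 7): arr[2]=20 > arr[7]=2
(3, 4): arr[3]=19 > arr[4]=6
(3, 6): arr[3]=19 > arr[6]=11
(3, 7): arr[3]=19 > arr[7]=2
(4, 7): arr[4]=6 > arr[7]=2
(5, 6): arr[5]=20 > arr[6]=11
(5, 7): arr[5]=20 > arr[7]=2
(6, 7): arr[6]=11 > arr[7]=2

Total inversions: 15

The array has 15 inversion(s): (1,3), (1,4), (1,6), (1,7), (2,3), (2,4), (2,6), (2,7), (3,4), (3,6), (3,7), (4,7), (5,6), (5,7), (6,7). Each pair (i,j) satisfies i < j and arr[i] > arr[j].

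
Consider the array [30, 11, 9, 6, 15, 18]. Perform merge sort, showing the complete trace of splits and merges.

Merge sort trace:

Split: [30, 11, 9, 6, 15, 18] -> [30, 11, 9] and [6, 15, 18]
  Split: [30, 11, 9] -> [30] and [11, 9]
    Split: [11, 9] -> [11] and [9]
    Merge: [11] + [9] -> [9, 11]
  Merge: [30] + [9, 11] -> [9, 11, 30]
  Split: [6, 15, 18] -> [6] and [15, 18]
    Split: [15, 18] -> [15] and [18]
    Merge: [15] + [18] -> [15, 18]
  Merge: [6] + [15, 18] -> [6, 15, 18]
Merge: [9, 11, 30] + [6, 15, 18] -> [6, 9, 11, 15, 18, 30]

Final sorted array: [6, 9, 11, 15, 18, 30]

The merge sort proceeds by recursively splitting the array and merging sorted halves.
After all merges, the sorted array is [6, 9, 11, 15, 18, 30].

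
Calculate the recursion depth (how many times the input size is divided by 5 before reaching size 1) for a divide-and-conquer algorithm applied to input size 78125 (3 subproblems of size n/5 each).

For divide and conquer with division factor 5:

Problem sizes at each level:
Level 0: 78125
Level 1: 15625
Level 2: 3125
Level 3: 625
Level 4: 125
Level 5: 25
Level 6: 5
Level 7: 1

The root is level 0 and the size-1 base case is level 7 (the tree spans levels 0 through 7, i.e. 8 levels counting the root), so the depth is the number of divisions: log_5(78125) = 7

The recursion tree depth is log_5(78125) = 7. At each level, the problem size is divided by 5, so it takes 7 divisions to reduce to a base case of size 1. The algorithm makes 3 recursive calls at each level.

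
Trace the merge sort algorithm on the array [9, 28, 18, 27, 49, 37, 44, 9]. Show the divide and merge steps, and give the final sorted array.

Merge sort trace:

Split: [9, 28, 18, 27, 49, 37, 44, 9] -> [9, 28, 18, 27] and [49, 37, 44, 9]
  Split: [9, 28, 18, 27] -> [9, 28] and [18, 27]
    Split: [9, 28] -> [9] and [28]
    Merge: [9] + [28] -> [9, 28]
    Split: [18, 27] -> [18] and [27]
    Merge: [18] + [27] -> [18, 27]
  Merge: [9, 28] + [18, 27] -> [9, 18, 27, 28]
  Split: [49, 37, 44, 9] -> [49, 37] and [44, 9]
    Split: [49, 37] -> [49] and [37]
    Merge: [49] + [37] -> [37, 49]
    Split: [44, 9] -> [44] and [9]
    Merge: [44] + [9] -> [9, 44]
  Merge: [37, 49] + [9, 44] -> [9, 37, 44, 49]
Merge: [9, 18, 27, 28] + [9, 37, 44, 49] -> [9, 9, 18, 27, 28, 37, 44, 49]

Final sorted array: [9, 9, 18, 27, 28, 37, 44, 49]

The merge sort proceeds by recursively splitting the array and merging sorted halves.
After all merges, the sorted array is [9, 9, 18, 27, 28, 37, 44, 49].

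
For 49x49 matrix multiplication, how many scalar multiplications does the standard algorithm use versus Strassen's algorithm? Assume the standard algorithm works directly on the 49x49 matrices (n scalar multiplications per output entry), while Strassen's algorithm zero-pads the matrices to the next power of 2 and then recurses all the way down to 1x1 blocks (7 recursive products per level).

Matrix multiplication for 49x49 matrices:

Strassen's algorithm requires power-of-2 dimensions. Pad 49x49 to 64x64 (next power of 2).

Standard algorithm: 49^3 = 117649 multiplications
Strassen's algorithm: 7^(log2(64)) = 7^6 = 117649 multiplications
Savings: 117649 - 117649 = 0 multiplications

Standard: 117649 multiplications (49^3). Strassen: 117649 multiplications (7^6, after padding to 64x64). Strassen reduces 8 recursive multiplications to 7 at each level.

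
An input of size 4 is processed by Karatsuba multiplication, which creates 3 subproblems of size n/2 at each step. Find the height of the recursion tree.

For divide and conquer with division factor 2:

Problem sizes at each level:
Level 0: 4
Level 1: 2
Level 2: 1

The root is level 0 and the size-1 base case is level 2 (the tree spans levels 0 through 2, i.e. 3 levels counting the root), so the depth is the number of divisions: log_2(4) = 2

The recursion tree depth is log_2(4) = 2. At each level, the problem size is divided by 2, so it takes 2 divisions to reduce to a base case of size 1. The algorithm makes 3 recursive calls at each level.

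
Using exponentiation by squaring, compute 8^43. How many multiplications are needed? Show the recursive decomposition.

Computing 8^43 by squaring (build up from 8^1; each line after the first costs one multiplication):

8^1 = 8
8^2 = (8^1)^2 = 8^2 = 64
8^4 = (8^2)^2 = 64^2 = 4096
8^5 = 8 * 8^4 = 8 * 4096 = 32768
8^10 = (8^5)^2 = 32768^2 = 1073741824
8^20 = (8^10)^2 = 1073741824^2 = 1152921504606846976
8^21 = 8 * 8^20 = 8 * 1152921504606846976 = 9223372036854775808
8^42 = (8^21)^2 = 9223372036854775808^2 = 85070591730234615865843651857942052864
8^43 = 8 * 8^42 = 8 * 85070591730234615865843651857942052864 = 680564733841876926926749214863536422912

Result: 680564733841876926926749214863536422912
Multiplications needed: 8 (8 lines after 8^1)

8^43 = 680564733841876926926749214863536422912. Using exponentiation by squaring, this requires 8 multiplications. The key idea: if the exponent is even, square the half-power; if odd, multiply by the base once.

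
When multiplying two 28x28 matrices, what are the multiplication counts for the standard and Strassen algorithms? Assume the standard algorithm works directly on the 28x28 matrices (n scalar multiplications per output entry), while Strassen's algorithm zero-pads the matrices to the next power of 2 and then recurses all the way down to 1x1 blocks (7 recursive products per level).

Matrix multiplication for 28x28 matrices:

Strassen's algorithm requires power-of-2 dimensions. Pad 28x28 to 32x32 (next power of 2).

Standard algorithm: 28^3 = 21952 multiplications
Strassen's algorithm: 7^(log2(32)) = 7^5 = 16807 multiplications
Savings: 21952 - 16807 = 5145 multiplications

Standard: 21952 multiplications (28^3). Strassen: 16807 multiplications (7^5, after padding to 32x32). Strassen reduces 8 recursive multiplications to 7 at each level.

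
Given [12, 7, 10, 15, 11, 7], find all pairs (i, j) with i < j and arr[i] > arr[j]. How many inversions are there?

Finding inversions in [12, 7, 10, 15, 11, 7]:

(0, 1): arr[0]=12 > arr[1]=7
(0, 2): arr[0]=12 > arr[2]=10
(0, 4): arr[0]=12 > arr[4]=11
(0, 5): arr[0]=12 > arr[5]=7
(2, 5): arr[2]=10 > arr[5]=7
(3, 4): arr[3]=15 > arr[4]=11
(3, 5): arr[3]=15 > arr[5]=7
(4, 5): arr[4]=11 > arr[5]=7

Total inversions: 8

The array has 8 inversion(s): (0,1), (0,2), (0,4), (0,5), (2,5), (3,4), (3,5), (4,5). Each pair (i,j) satisfies i < j and arr[i] > arr[j].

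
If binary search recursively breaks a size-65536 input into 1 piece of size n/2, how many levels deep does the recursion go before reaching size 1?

For divide and conquer with division factor 2:

Problem sizes at each level:
Level 0: 65536
Level 1: 32768
Level 2: 16384
Level 3: 8192
Level 4: 4096
Level 5: 2048
Level 6: 1024
Level 7: 512
Level 8: 256
Level 9: 128
Level 10: 64
Level 11: 32
Level 12: 16
Level 13: 8
Level 14: 4
Level 15: 2
Level 16: 1

The root is level 0 and the size-1 base case is level 16 (the tree spans levels 0 through 16, i.e. 17 levels counting the root), so the depth is the number of divisions: log_2(65536) = 16

The recursion tree depth is log_2(65536) = 16. At each level, the problem size is divided by 2, so it takes 16 divisions to reduce to a base case of size 1. The algorithm makes 1 recursive call at each level.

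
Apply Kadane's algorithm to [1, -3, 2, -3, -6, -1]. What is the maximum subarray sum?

Using Kadane's algorithm on [1, -3, 2, -3, -6, -1]:

Scanning through the array:
Position 1 (value -3): max_ending_here = -2, max_so_far = 1
Position 2 (value 2): max_ending_here = 2, max_so_far = 2
Position 3 (value -3): max_ending_here = -1, max_so_far = 2
Position 4 (value -6): max_ending_here = -6, max_so_far = 2
Position 5 (value -1): max_ending_here = -1, max_so_far = 2

Maximum subarray: [2]
Maximum sum: 2

The maximum subarray is [2] with sum 2. This subarray runs from index 2 to index 2.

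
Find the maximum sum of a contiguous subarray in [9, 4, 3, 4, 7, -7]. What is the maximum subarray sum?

Using Kadane's algorithm on [9, 4, 3, 4, 7, -7]:

Scanning through the array:
Position 1 (value 4): max_ending_here = 13, max_so_far = 13
Position 2 (value 3): max_ending_here = 16, max_so_far = 16
Position 3 (value 4): max_ending_here = 20, max_so_far = 20
Position 4 (value 7): max_ending_here = 27, max_so_far = 27
Position 5 (value -7): max_ending_here = 20, max_so_far = 27

Maximum subarray: [9, 4, 3, 4, 7]
Maximum sum: 27

The maximum subarray is [9, 4, 3, 4, 7] with sum 27. This subarray runs from index 0 to index 4.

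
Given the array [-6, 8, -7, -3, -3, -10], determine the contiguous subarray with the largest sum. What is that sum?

Using Kadane's algorithm on [-6, 8, -7, -3, -3, -10]:

Scanning through the array:
Position 1 (value 8): max_ending_here = 8, max_so_far = 8
Position 2 (value -7): max_ending_here = 1, max_so_far = 8
Position 3 (value -3): max_ending_here = -2, max_so_far = 8
Position 4 (value -3): max_ending_here = -3, max_so_far = 8
Position 5 (value -10): max_ending_here = -10, max_so_far = 8

Maximum subarray: [8]
Maximum sum: 8

The maximum subarray is [8] with sum 8. This subarray runs from index 1 to index 1.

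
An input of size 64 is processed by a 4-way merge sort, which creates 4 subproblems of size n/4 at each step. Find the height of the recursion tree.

For divide and conquer with division factor 4:

Problem sizes at each level:
Level 0: 64
Level 1: 16
Level 2: 4
Level 3: 1

The root is level 0 and the size-1 base case is level 3 (the tree spans levels 0 through 3, i.e. 4 levels counting the root), so the depth is the number of divisions: log_4(64) = 3

The recursion tree depth is log_4(64) = 3. At each level, the problem size is divided by 4, so it takes 3 divisions to reduce to a base case of size 1. The algorithm makes 4 recursive calls at each level.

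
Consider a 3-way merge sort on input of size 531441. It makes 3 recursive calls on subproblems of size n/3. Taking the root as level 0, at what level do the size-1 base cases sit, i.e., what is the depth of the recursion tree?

For divide and conquer with division factor 3:

Problem sizes at each level:
Level 0: 531441
Level 1: 177147
Level 2: 59049
Level 3: 19683
Level 4: 6561
Level 5: 2187
Level 6: 729
Level 7: 243
Level 8: 81
Level 9: 27
Level 10: 9
Level 11: 3
Level 12: 1

The root is level 0 and the size-1 base case is level 12 (the tree spans levels 0 through 12, i.e. 13 levels counting the root), so the depth is the number of divisions: log_3(531441) = 12

The recursion tree depth is log_3(531441) = 12. At each level, the problem size is divided by 3, so it takes 12 divisions to reduce to a base case of size 1. The algorithm makes 3 recursive calls at each level.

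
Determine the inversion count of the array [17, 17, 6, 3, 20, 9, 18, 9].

Finding inversions in [17, 17, 6, 3, 20, 9, 18, 9]:

(0, 2): arr[0]=17 > arr[2]=6
(0, 3): arr[0]=17 > arr[3]=3
(0, 5): arr[0]=17 > arr[5]=9
(0, 7): arr[0]=17 > arr[7]=9
(1, 2): arr[1]=17 > arr[2]=6
(1, 3): arr[1]=17 > arr[3]=3
(1, 5): arr[1]=17 > arr[5]=9
(1, 7): arr[1]=17 > arr[7]=9
(2, 3): arr[2]=6 > arr[3]=3
(4, 5): arr[4]=20 > arr[5]=9
(4, 6): arr[4]=20 > arr[6]=18
(4, 7): arr[4]=20 > arr[7]=9
(6, 7): arr[6]=18 > arr[7]=9

Total inversions: 13

The array has 13 inversion(s): (0,2), (0,3), (0,5), (0,7), (1,2), (1,3), (1,5), (1,7), (2,3), (4,5), (4,6), (4,7), (6,7). Each pair (i,j) satisfies i < j and arr[i] > arr[j].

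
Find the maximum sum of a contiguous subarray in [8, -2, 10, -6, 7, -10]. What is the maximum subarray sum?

Using Kadane's algorithm on [8, -2, 10, -6, 7, -10]:

Scanning through the array:
Position 1 (value -2): max_ending_here = 6, max_so_far = 8
Position 2 (value 10): max_ending_here = 16, max_so_far = 16
Position 3 (value -6): max_ending_here = 10, max_so_far = 16
Position 4 (value 7): max_ending_here = 17, max_so_far = 17
Position 5 (value -10): max_ending_here = 7, max_so_far = 17

Maximum subarray: [8, -2, 10, -6, 7]
Maximum sum: 17

The maximum subarray is [8, -2, 10, -6, 7] with sum 17. This subarray runs from index 0 to index 4.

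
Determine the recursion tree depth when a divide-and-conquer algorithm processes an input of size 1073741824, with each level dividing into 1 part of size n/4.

For divide and conquer with division factor 4:

Problem sizes at each level:
Level 0: 1073741824
Level 1: 268435456
Level 2: 67108864
Level 3: 16777216
Level 4: 4194304
Level 5: 1048576
Level 6: 262144
Level 7: 65536
Level 8: 16384
Level 9: 4096
Level 10: 1024
Level 11: 256
Level 12: 64
Level 13: 16
Level 14: 4
Level 15: 1

The root is level 0 and the size-1 base case is level 15 (the tree spans levels 0 through 15, i.e. 16 levels counting the root), so the depth is the number of divisions: log_4(1073741824) = 15

The recursion tree depth is log_4(1073741824) = 15. At each level, the problem size is divided by 4, so it takes 15 divisions to reduce to a base case of size 1. The algorithm makes 1 recursive call at each level.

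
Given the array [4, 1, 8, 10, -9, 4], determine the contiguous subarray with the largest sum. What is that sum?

Using Kadane's algorithm on [4, 1, 8, 10, -9, 4]:

Scanning through the array:
Position 1 (value 1): max_ending_here = 5, max_so_far = 5
Position 2 (value 8): max_ending_here = 13, max_so_far = 13
Position 3 (value 10): max_ending_here = 23, max_so_far = 23
Position 4 (value -9): max_ending_here = 14, max_so_far = 23
Position 5 (value 4): max_ending_here = 18, max_so_far = 23

Maximum subarray: [4, 1, 8, 10]
Maximum sum: 23

The maximum subarray is [4, 1, 8, 10] with sum 23. This subarray runs from index 0 to index 3.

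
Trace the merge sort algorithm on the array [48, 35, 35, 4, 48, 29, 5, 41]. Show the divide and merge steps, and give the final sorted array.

Merge sort trace:

Split: [48, 35, 35, 4, 48, 29, 5, 41] -> [48, 35, 35, 4] and [48, 29, 5, 41]
  Split: [48, 35, 35, 4] -> [48, 35] and [35, 4]
    Split: [48, 35] -> [48] and [35]
    Merge: [48] + [35] -> [35, 48]
    Split: [35, 4] -> [35] and [4]
    Merge: [35] + [4] -> [4, 35]
  Merge: [35, 48] + [4, 35] -> [4, 35, 35, 48]
  Split: [48, 29, 5, 41] -> [48, 29] and [5, 41]
    Split: [48, 29] -> [48] and [29]
    Merge: [48] + [29] -> [29, 48]
    Split: [5, 41] -> [5] and [41]
    Merge: [5] + [41] -> [5, 41]
  Merge: [29, 48] + [5, 41] -> [5, 29, 41, 48]
Merge: [4, 35, 35, 48] + [5, 29, 41, 48] -> [4, 5, 29, 35, 35, 41, 48, 48]

Final sorted array: [4, 5, 29, 35, 35, 41, 48, 48]

The merge sort proceeds by recursively splitting the array and merging sorted halves.
After all merges, the sorted array is [4, 5, 29, 35, 35, 41, 48, 48].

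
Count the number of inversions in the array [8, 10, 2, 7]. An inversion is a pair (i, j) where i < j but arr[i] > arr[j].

Finding inversions in [8, 10, 2, 7]:

(0, 2): arr[0]=8 > arr[2]=2
(0, 3): arr[0]=8 > arr[3]=7
(1, 2): arr[1]=10 > arr[2]=2
(1, 3): arr[1]=10 > arr[3]=7

Total inversions: 4

The array has 4 inversion(s): (0,2), (0,3), (1,2), (1,3). Each pair (i,j) satisfies i < j and arr[i] > arr[j].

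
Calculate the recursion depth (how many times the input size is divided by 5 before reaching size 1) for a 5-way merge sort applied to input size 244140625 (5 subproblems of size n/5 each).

For divide and conquer with division factor 5:

Problem sizes at each level:
Level 0: 244140625
Level 1: 48828125
Level 2: 9765625
Level 3: 1953125
Level 4: 390625
Level 5: 78125
Level 6: 15625
Level 7: 3125
Level 8: 625
Level 9: 125
Level 10: 25
Level 11: 5
Level 12: 1

The root is level 0 and the size-1 base case is level 12 (the tree spans levels 0 through 12, i.e. 13 levels counting the root), so the depth is the number of divisions: log_5(244140625) = 12

The recursion tree depth is log_5(244140625) = 12. At each level, the problem size is divided by 5, so it takes 12 divisions to reduce to a base case of size 1. The algorithm makes 5 recursive calls at each level.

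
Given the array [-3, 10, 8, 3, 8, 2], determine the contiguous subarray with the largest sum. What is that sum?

Using Kadane's algorithm on [-3, 10, 8, 3, 8, 2]:

Scanning through the array:
Position 1 (value 10): max_ending_here = 10, max_so_far = 10
Position 2 (value 8): max_ending_here = 18, max_so_far = 18
Position 3 (value 3): max_ending_here = 21, max_so_far = 21
Position 4 (value 8): max_ending_here = 29, max_so_far = 29
Position 5 (value 2): max_ending_here = 31, max_so_far = 31

Maximum subarray: [10, 8, 3, 8, 2]
Maximum sum: 31

The maximum subarray is [10, 8, 3, 8, 2] with sum 31. This subarray runs from index 1 to index 5.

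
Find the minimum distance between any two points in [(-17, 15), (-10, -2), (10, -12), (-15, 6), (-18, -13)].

Computing all pairwise distances among 5 points:

d((-17, 15), (-10, -2)) = 18.3848
d((-17, 15), (10, -12)) = 38.1838
d((-17, 15), (-15, 6)) = 9.2195 <-- minimum
d((-17, 15), (-18, -13)) = 28.0179
d((-10, -2), (10, -12)) = 22.3607
d((-10, -2), (-15, 6)) = 9.434
d((-10, -2), (-18, -13)) = 13.6015
d((10, -12), (-15, 6)) = 30.8058
d((10, -12), (-18, -13)) = 28.0179
d((-15, 6), (-18, -13)) = 19.2354

Closest pair: (-17, 15) and (-15, 6) with distance 9.2195

The closest pair is (-17, 15) and (-15, 6) with Euclidean distance 9.2195. For 5 points, brute-force pairwise comparison is shown above. For large n, the divide-and-conquer algorithm (sort by x, recurse on halves, check the dividing strip) achieves O(n log n).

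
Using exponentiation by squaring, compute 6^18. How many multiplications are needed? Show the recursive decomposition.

Computing 6^18 by squaring (build up from 6^1; each line after the first costs one multiplication):

6^1 = 6
6^2 = (6^1)^2 = 6^2 = 36
6^4 = (6^2)^2 = 36^2 = 1296
6^8 = (6^4)^2 = 1296^2 = 1679616
6^9 = 6 * 6^8 = 6 * 1679616 = 10077696
6^18 = (6^9)^2 = 10077696^2 = 101559956668416

Result: 101559956668416
Multiplications needed: 5 (5 lines after 6^1)

6^18 = 101559956668416. Using exponentiation by squaring, this requires 5 multiplications. The key idea: if the exponent is even, square the half-power; if odd, multiply by the base once.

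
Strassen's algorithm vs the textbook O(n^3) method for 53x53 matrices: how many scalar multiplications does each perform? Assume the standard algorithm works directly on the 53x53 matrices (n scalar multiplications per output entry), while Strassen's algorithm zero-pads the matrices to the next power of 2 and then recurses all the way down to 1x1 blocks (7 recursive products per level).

Matrix multiplication for 53x53 matrices:

Strassen's algorithm requires power-of-2 dimensions. Pad 53x53 to 64x64 (next power of 2).

Standard algorithm: 53^3 = 148877 multiplications
Strassen's algorithm: 7^(log2(64)) = 7^6 = 117649 multiplications
Savings: 148877 - 117649 = 31228 multiplications

Standard: 148877 multiplications (53^3). Strassen: 117649 multiplications (7^6, after padding to 64x64). Strassen reduces 8 recursive multiplications to 7 at each level.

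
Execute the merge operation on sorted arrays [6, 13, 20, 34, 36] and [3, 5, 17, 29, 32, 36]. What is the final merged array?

Merging process:

Compare 6 vs 3: take 3 from right. Merged: [3]
Compare 6 vs 5: take 5 from right. Merged: [3, 5]
Compare 6 vs 17: take 6 from left. Merged: [3, 5, 6]
Compare 13 vs 17: take 13 from left. Merged: [3, 5, 6, 13]
Compare 20 vs 17: take 17 from right. Merged: [3, 5, 6, 13, 17]
Compare 20 vs 29: take 20 from left. Merged: [3, 5, 6, 13, 17, 20]
Compare 34 vs 29: take 29 from right. Merged: [3, 5, 6, 13, 17, 20, 29]
Compare 34 vs 32: take 32 from right. Merged: [3, 5, 6, 13, 17, 20, 29, 32]
Compare 34 vs 36: take 34 from left. Merged: [3, 5, 6, 13, 17, 20, 29, 32, 34]
Compare 36 vs 36: take 36 from left. Merged: [3, 5, 6, 13, 17, 20, 29, 32, 34, 36]
Append remaining from right: [36]. Merged: [3, 5, 6, 13, 17, 20, 29, 32, 34, 36, 36]

Final merged array: [3, 5, 6, 13, 17, 20, 29, 32, 34, 36, 36]
Total comparisons: 10

The merged array is [3, 5, 6, 13, 17, 20, 29, 32, 34, 36, 36], requiring 10 comparisons. The merge step runs in O(n) time where n is the total number of elements.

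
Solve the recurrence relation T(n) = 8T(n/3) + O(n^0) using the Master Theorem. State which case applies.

Master Theorem for T(n) = 8T(n/3) + O(n^0):

a = 8, b = 3, c = 0
log_b(a) = log_3(8) = 1.8928

Case 1: c = 0 < log_3(8) = 1.8928
T(n) = O(n^(log_3 8))

For T(n) = 8T(n/3) + O(n^0): log_3(8) = 1.8928. This is Case 1 of the Master Theorem (c < log_b(a), work dominated by leaves), giving O(n^(log_3 8)).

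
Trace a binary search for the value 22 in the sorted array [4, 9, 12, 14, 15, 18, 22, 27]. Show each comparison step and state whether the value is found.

Binary search for 22 in [4, 9, 12, 14, 15, 18, 22, 27]:

lo=0, hi=7, mid=3, arr[mid]=14 -> 14 < 22, search right half
lo=4, hi=7, mid=5, arr[mid]=18 -> 18 < 22, search right half
lo=6, hi=7, mid=6, arr[mid]=22 -> Found target at index 6!

Binary search finds 22 at index 6 after 3 comparisons. The search repeatedly halves the search space by comparing with the middle element.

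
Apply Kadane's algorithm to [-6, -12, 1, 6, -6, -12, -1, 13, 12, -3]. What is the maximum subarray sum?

Using Kadane's algorithm on [-6, -12, 1, 6, -6, -12, -1, 13, 12, -3]:

Scanning through the array:
Position 1 (value -12): max_ending_here = -12, max_so_far = -6
Position 2 (value 1): max_ending_here = 1, max_so_far = 1
Position 3 (value 6): max_ending_here = 7, max_so_far = 7
Position 4 (value -6): max_ending_here = 1, max_so_far = 7
Position 5 (value -12): max_ending_here = -11, max_so_far = 7
Position 6 (value -1): max_ending_here = -1, max_so_far = 7
Position 7 (value 13): max_ending_here = 13, max_so_far = 13
Position 8 (value 12): max_ending_here = 25, max_so_far = 25
Position 9 (value -3): max_ending_here = 22, max_so_far = 25

Maximum subarray: [13, 12]
Maximum sum: 25

The maximum subarray is [13, 12] with sum 25. This subarray runs from index 7 to index 8.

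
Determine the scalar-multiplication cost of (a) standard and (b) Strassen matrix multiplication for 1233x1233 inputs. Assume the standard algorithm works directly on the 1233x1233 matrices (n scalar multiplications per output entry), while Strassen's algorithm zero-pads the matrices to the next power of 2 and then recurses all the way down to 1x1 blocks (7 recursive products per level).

Matrix multiplication for 1233x1233 matrices:

Strassen's algorithm requires power-of-2 dimensions. Pad 1233x1233 to 2048x2048 (next power of 2).

Standard algorithm: 1233^3 = 1874516337 multiplications
Strassen's algorithm: 7^(log2(2048)) = 7^11 = 1977326743 multiplications
Difference: 1874516337 - 1977326743 = -102810406 (Strassen uses MORE here due to padding overhead — for small or just-over-power-of-2 n, padding can outweigh the per-level savings)

Standard: 1874516337 multiplications (1233^3). Strassen: 1977326743 multiplications (7^11, after padding to 2048x2048). Strassen reduces 8 recursive multiplications to 7 at each level.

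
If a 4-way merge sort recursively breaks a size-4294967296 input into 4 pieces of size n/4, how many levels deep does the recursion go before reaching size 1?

For divide and conquer with division factor 4:

Problem sizes at each level:
Level 0: 4294967296
Level 1: 1073741824
Level 2: 268435456
Level 3: 67108864
Level 4: 16777216
Level 5: 4194304
Level 6: 1048576
Level 7: 262144
Level 8: 65536
Level 9: 16384
Level 10: 4096
Level 11: 1024
Level 12: 256
Level 13: 64
Level 14: 16
Level 15: 4
Level 16: 1

The root is level 0 and the size-1 base case is level 16 (the tree spans levels 0 through 16, i.e. 17 levels counting the root), so the depth is the number of divisions: log_4(4294967296) = 16

The recursion tree depth is log_4(4294967296) = 16. At each level, the problem size is divided by 4, so it takes 16 divisions to reduce to a base case of size 1. The algorithm makes 4 recursive calls at each level.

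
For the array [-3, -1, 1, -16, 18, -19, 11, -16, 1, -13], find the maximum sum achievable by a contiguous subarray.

Using Kadane's algorithm on [-3, -1, 1, -16, 18, -19, 11, -16, 1, -13]:

Scanning through the array:
Position 1 (value -1): max_ending_here = -1, max_so_far = -1
Position 2 (value 1): max_ending_here = 1, max_so_far = 1
Position 3 (value -16): max_ending_here = -15, max_so_far = 1
Position 4 (value 18): max_ending_here = 18, max_so_far = 18
Position 5 (value -19): max_ending_here = -1, max_so_far = 18
Position 6 (value 11): max_ending_here = 11, max_so_far = 18
Position 7 (value -16): max_ending_here = -5, max_so_far = 18
Position 8 (value 1): max_ending_here = 1, max_so_far = 18
Position 9 (value -13): max_ending_here = -12, max_so_far = 18

Maximum subarray: [18]
Maximum sum: 18

The maximum subarray is [18] with sum 18. This subarray runs from index 4 to index 4.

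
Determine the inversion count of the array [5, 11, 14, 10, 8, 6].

Finding inversions in [5, 11, 14, 10, 8, 6]:

(1, 3): arr[1]=11 > arr[3]=10
(1, 4): arr[1]=11 > arr[4]=8
(1, 5): arr[1]=11 > arr[5]=6
(2, 3): arr[2]=14 > arr[3]=10
(2, 4): arr[2]=14 > arr[4]=8
(2, 5): arr[2]=14 > arr[5]=6
(3, 4): arr[3]=10 > arr[4]=8
(3, 5): arr[3]=10 > arr[5]=6
(4, 5): arr[4]=8 > arr[5]=6

Total inversions: 9

The array has 9 inversion(s): (1,3), (1,4), (1,5), (2,3), (2,4), (2,5), (3,4), (3,5), (4,5). Each pair (i,j) satisfies i < j and arr[i] > arr[j].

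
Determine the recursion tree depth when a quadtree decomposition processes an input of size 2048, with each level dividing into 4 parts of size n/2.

For divide and conquer with division factor 2:

Problem sizes at each level:
Level 0: 2048
Level 1: 1024
Level 2: 512
Level 3: 256
Level 4: 128
Level 5: 64
Level 6: 32
Level 7: 16
Level 8: 8
Level 9: 4
Level 10: 2
Level 11: 1

The root is level 0 and the size-1 base case is level 11 (the tree spans levels 0 through 11, i.e. 12 levels counting the root), so the depth is the number of divisions: log_2(2048) = 11

The recursion tree depth is log_2(2048) = 11. At each level, the problem size is divided by 2, so it takes 11 divisions to reduce to a base case of size 1. The algorithm makes 4 recursive calls at each level.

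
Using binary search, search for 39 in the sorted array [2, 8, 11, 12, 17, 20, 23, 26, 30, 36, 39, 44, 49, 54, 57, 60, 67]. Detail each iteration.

Binary search for 39 in [2, 8, 11, 12, 17, 20, 23, 26, 30, 36, 39, 44, 49, 54, 57, 60, 67]:

lo=0, hi=16, mid=8, arr[mid]=30 -> 30 < 39, search right half
lo=9, hi=16, mid=12, arr[mid]=49 -> 49 > 39, search left half
lo=9, hi=11, mid=10, arr[mid]=39 -> Found target at index 10!

Binary search finds 39 at index 10 after 3 comparisons. The search repeatedly halves the search space by comparing with the middle element.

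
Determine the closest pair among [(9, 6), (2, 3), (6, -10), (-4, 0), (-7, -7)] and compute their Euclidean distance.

Computing all pairwise distances among 5 points:

d((9, 6), (2, 3)) = 7.6158
d((9, 6), (6, -10)) = 16.2788
d((9, 6), (-4, 0)) = 14.3178
d((9, 6), (-7, -7)) = 20.6155
d((2, 3), (6, -10)) = 13.6015
d((2, 3), (-4, 0)) = 6.7082 <-- minimum
d((2, 3), (-7, -7)) = 13.4536
d((6, -10), (-4, 0)) = 14.1421
d((6, -10), (-7, -7)) = 13.3417
d((-4, 0), (-7, -7)) = 7.6158

Closest pair: (2, 3) and (-4, 0) with distance 6.7082

The closest pair is (2, 3) and (-4, 0) with Euclidean distance 6.7082. For 5 points, brute-force pairwise comparison is shown above. For large n, the divide-and-conquer algorithm (sort by x, recurse on halves, check the dividing strip) achieves O(n log n).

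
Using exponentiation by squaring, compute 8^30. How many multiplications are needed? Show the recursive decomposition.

Computing 8^30 by squaring (build up from 8^1; each line after the first costs one multiplication):

8^1 = 8
8^2 = (8^1)^2 = 8^2 = 64
8^3 = 8 * 8^2 = 8 * 64 = 512
8^6 = (8^3)^2 = 512^2 = 262144
8^7 = 8 * 8^6 = 8 * 262144 = 2097152
8^14 = (8^7)^2 = 2097152^2 = 4398046511104
8^15 = 8 * 8^14 = 8 * 4398046511104 = 35184372088832
8^30 = (8^15)^2 = 35184372088832^2 = 1237940039285380274899124224

Result: 1237940039285380274899124224
Multiplications needed: 7 (7 lines after 8^1)

8^30 = 1237940039285380274899124224. Using exponentiation by squaring, this requires 7 multiplications. The key idea: if the exponent is even, square the half-power; if odd, multiply by the base once.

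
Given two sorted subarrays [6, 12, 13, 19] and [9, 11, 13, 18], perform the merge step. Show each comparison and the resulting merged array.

Merging process:

Compare 6 vs 9: take 6 from left. Merged: [6]
Compare 12 vs 9: take 9 from right. Merged: [6, 9]
Compare 12 vs 11: take 11 from right. Merged: [6, 9, 11]
Compare 12 vs 13: take 12 from left. Merged: [6, 9, 11, 12]
Compare 13 vs 13: take 13 from left. Merged: [6, 9, 11, 12, 13]
Compare 19 vs 13: take 13 from right. Merged: [6, 9, 11, 12, 13, 13]
Compare 19 vs 18: take 18 from right. Merged: [6, 9, 11, 12, 13, 13, 18]
Append remaining from left: [19]. Merged: [6, 9, 11, 12, 13, 13, 18, 19]

Final merged array: [6, 9, 11, 12, 13, 13, 18, 19]
Total comparisons: 7

The merged array is [6, 9, 11, 12, 13, 13, 18, 19], requiring 7 comparisons. The merge step runs in O(n) time where n is the total number of elements.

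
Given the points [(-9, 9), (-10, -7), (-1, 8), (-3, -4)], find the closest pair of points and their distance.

Computing all pairwise distances among 4 points:

d((-9, 9), (-10, -7)) = 16.0312
d((-9, 9), (-1, 8)) = 8.0623
d((-9, 9), (-3, -4)) = 14.3178
d((-10, -7), (-1, 8)) = 17.4929
d((-10, -7), (-3, -4)) = 7.6158 <-- minimum
d((-1, 8), (-3, -4)) = 12.1655

Closest pair: (-10, -7) and (-3, -4) with distance 7.6158

The closest pair is (-10, -7) and (-3, -4) with Euclidean distance 7.6158. For 4 points, brute-force pairwise comparison is shown above. For large n, the divide-and-conquer algorithm (sort by x, recurse on halves, check the dividing strip) achieves O(n log n).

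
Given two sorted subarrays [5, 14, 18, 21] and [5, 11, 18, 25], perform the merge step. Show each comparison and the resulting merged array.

Merging process:

Compare 5 vs 5: take 5 from left. Merged: [5]
Compare 14 vs 5: take 5 from right. Merged: [5, 5]
Compare 14 vs 11: take 11 from right. Merged: [5, 5, 11]
Compare 14 vs 18: take 14 from left. Merged: [5, 5, 11, 14]
Compare 18 vs 18: take 18 from left. Merged: [5, 5, 11, 14, 18]
Compare 21 vs 18: take 18 from right. Merged: [5, 5, 11, 14, 18, 18]
Compare 21 vs 25: take 21 from left. Merged: [5, 5, 11, 14, 18, 18, 21]
Append remaining from right: [25]. Merged: [5, 5, 11, 14, 18, 18, 21, 25]

Final merged array: [5, 5, 11, 14, 18, 18, 21, 25]
Total comparisons: 7

The merged array is [5, 5, 11, 14, 18, 18, 21, 25], requiring 7 comparisons. The merge step runs in O(n) time where n is the total number of elements.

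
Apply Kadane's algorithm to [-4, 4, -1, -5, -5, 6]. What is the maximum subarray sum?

Using Kadane's algorithm on [-4, 4, -1, -5, -5, 6]:

Scanning through the array:
Position 1 (value 4): max_ending_here = 4, max_so_far = 4
Position 2 (value -1): max_ending_here = 3, max_so_far = 4
Position 3 (value -5): max_ending_here = -2, max_so_far = 4
Position 4 (value -5): max_ending_here = -5, max_so_far = 4
Position 5 (value 6): max_ending_here = 6, max_so_far = 6

Maximum subarray: [6]
Maximum sum: 6

The maximum subarray is [6] with sum 6. This subarray runs from index 5 to index 5.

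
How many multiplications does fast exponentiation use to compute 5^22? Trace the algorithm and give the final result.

Computing 5^22 by squaring (build up from 5^1; each line after the first costs one multiplication):

5^1 = 5
5^2 = (5^1)^2 = 5^2 = 25
5^4 = (5^2)^2 = 25^2 = 625
5^5 = 5 * 5^4 = 5 * 625 = 3125
5^10 = (5^5)^2 = 3125^2 = 9765625
5^11 = 5 * 5^10 = 5 * 9765625 = 48828125
5^22 = (5^11)^2 = 48828125^2 = 2384185791015625

Result: 2384185791015625
Multiplications needed: 6 (6 lines after 5^1)

5^22 = 2384185791015625. Using exponentiation by squaring, this requires 6 multiplications. The key idea: if the exponent is even, square the half-power; if odd, multiply by the base once.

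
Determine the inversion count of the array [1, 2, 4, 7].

Finding inversions in [1, 2, 4, 7]:


Total inversions: 0

The array has 0 inversions. It is already sorted.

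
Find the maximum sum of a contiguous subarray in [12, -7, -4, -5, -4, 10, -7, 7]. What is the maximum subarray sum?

Using Kadane's algorithm on [12, -7, -4, -5, -4, 10, -7, 7]:

Scanning through the array:
Position 1 (value -7): max_ending_here = 5, max_so_far = 12
Position 2 (value -4): max_ending_here = 1, max_so_far = 12
Position 3 (value -5): max_ending_here = -4, max_so_far = 12
Position 4 (value -4): max_ending_here = -4, max_so_far = 12
Position 5 (value 10): max_ending_here = 10, max_so_far = 12
Position 6 (value -7): max_ending_here = 3, max_so_far = 12
Position 7 (value 7): max_ending_here = 10, max_so_far = 12

Maximum subarray: [12]
Maximum sum: 12

The maximum subarray is [12] with sum 12. This subarray runs from index 0 to index 0.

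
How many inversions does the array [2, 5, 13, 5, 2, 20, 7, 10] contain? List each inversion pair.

Finding inversions in [2, 5, 13, 5, 2, 20, 7, 10]:

(1, 4): arr[1]=5 > arr[4]=2
(2, 3): arr[2]=13 > arr[3]=5
(2, 4): arr[2]=13 > arr[4]=2
(2, 6): arr[2]=13 > arr[6]=7
(2, 7): arr[2]=13 > arr[7]=10
(3, 4): arr[3]=5 > arr[4]=2
(5, 6): arr[5]=20 > arr[6]=7
(5, 7): arr[5]=20 > arr[7]=10

Total inversions: 8

The array has 8 inversion(s): (1,4), (2,3), (2,4), (2,6), (2,7), (3,4), (5,6), (5,7). Each pair (i,j) satisfies i < j and arr[i] > arr[j].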